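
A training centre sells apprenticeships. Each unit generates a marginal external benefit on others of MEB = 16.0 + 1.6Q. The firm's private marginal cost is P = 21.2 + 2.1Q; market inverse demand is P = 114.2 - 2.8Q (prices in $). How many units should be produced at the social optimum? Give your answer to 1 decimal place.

Q* = 33.0

Social marginal cost = private MC − MEB = 5.2 + 0.5Q.
Set SMC = demand: 5.2 + 0.5Q = 114.2 - 2.8Q → Q* = 33.0303.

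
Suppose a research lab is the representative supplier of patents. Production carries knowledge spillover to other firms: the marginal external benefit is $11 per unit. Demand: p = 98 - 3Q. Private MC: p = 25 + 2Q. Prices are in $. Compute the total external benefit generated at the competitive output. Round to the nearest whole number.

$161

Market equilibrium (private): 25 + 2Q = 98 - 3Q → Q_m = 14.6000.
Total external benefit = MEB × Q_m = 11 × 14.6000 = 160.6000.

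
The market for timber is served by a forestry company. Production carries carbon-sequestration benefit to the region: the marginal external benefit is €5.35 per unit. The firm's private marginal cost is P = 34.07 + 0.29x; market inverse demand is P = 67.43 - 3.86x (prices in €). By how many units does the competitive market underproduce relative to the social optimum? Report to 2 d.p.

1.29 units

Market equilibrium (private): 34.07 + 0.29x = 67.43 - 3.86x → x_m = 8.0386.
Social marginal cost = private MC − MEB = 28.72 + 0.29x.
Set SMC = demand: 28.72 + 0.29x = 67.43 - 3.86x → x* = 9.3277.
Gap = |8.0386 − 9.3277| = 1.2891.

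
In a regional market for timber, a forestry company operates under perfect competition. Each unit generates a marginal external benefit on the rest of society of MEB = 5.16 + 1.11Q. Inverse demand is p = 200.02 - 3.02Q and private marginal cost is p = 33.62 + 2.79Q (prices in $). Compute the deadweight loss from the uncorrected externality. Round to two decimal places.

Market equilibrium (private): 33.62 + 2.79Q = 200.02 - 3.02Q → Q_m = 28.6403.
Social marginal cost = private MC − MEB = 28.46 + 1.68Q.
Set SMC = demand: 28.46 + 1.68Q = 200.02 - 3.02Q → Q* = 36.5021.
Height of the DWL triangle at Q_m is demand(Q_m) − SMC(Q_m) = MEB(Q_m) = 36.9507.
DWL = ½ × 7.8618 × 36.9507 = 145.2495.

DWL = $145.25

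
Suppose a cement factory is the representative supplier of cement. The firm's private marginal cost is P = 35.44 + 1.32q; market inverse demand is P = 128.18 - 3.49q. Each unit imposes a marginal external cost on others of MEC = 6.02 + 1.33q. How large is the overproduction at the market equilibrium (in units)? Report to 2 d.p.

Market equilibrium (private): 35.44 + 1.32q = 128.18 - 3.49q → q_m = 19.2807.
Social marginal cost = private MC + MEC = 41.46 + 2.65q.
Set SMC = demand: 41.46 + 2.65q = 128.18 - 3.49q → q* = 14.1238.
Gap = |19.2807 − 14.1238| = 5.1569.

5.16 units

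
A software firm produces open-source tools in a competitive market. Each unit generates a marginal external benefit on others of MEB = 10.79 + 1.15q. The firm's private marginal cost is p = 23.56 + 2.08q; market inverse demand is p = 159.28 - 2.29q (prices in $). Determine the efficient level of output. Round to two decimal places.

Social marginal cost = private MC − MEB = 12.77 + 0.93q.
Set SMC = demand: 12.77 + 0.93q = 159.28 - 2.29q → q* = 45.5000.

q* = 45.50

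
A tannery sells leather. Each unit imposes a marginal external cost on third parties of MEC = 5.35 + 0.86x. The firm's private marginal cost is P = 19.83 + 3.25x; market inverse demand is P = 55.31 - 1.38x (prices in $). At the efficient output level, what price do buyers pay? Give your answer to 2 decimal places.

P = $47.74

Social marginal cost = private MC + MEC = 25.18 + 4.11x.
Set SMC = demand: 25.18 + 4.11x = 55.31 - 1.38x → x* = 5.4882.
Consumer price on the demand curve at x*: 55.31 − 1.38×5.4882 = 47.7363.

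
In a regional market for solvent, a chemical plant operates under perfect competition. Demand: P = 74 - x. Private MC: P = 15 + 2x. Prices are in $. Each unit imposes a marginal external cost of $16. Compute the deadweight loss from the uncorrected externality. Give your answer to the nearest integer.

DWL = $43

Market equilibrium (private): 15 + 2x = 74 - x → x_m = 19.6667.
Social marginal cost = private MC + MEC = 31 + 2x.
Set SMC = demand: 31 + 2x = 74 - x → x* = 14.3333.
Between x* and x_m the wedge SMC − demand runs linearly from 0 to MEC(x_m), so the loss is a triangle.
DWL = ½ × 5.3334 × 16.0000 = 42.6672.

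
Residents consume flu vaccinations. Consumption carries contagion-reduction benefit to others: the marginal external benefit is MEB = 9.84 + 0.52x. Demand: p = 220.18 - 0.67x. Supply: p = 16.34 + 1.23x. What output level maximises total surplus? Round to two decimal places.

x* = 154.84

Social marginal benefit = demand + MEB = 230.02 - 0.15x.
Set SMB = MC: 230.02 - 0.15x = 16.34 + 1.23x → x* = 154.8406.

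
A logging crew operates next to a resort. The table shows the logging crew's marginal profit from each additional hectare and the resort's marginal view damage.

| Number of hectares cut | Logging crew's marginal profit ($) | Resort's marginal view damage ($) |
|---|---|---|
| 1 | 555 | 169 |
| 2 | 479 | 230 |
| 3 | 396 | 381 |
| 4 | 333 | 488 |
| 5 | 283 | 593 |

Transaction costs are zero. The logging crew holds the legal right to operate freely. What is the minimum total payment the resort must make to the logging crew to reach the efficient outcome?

$616

Left alone the logging crew would choose level 5 (marginal profit stays positive).
Efficient level: k* = 3 (marginal profit ≥ marginal view damage through 3).
The resort must at least cover the logging crew's forgone profit from cutting 5→3: 333 + 283 = 616.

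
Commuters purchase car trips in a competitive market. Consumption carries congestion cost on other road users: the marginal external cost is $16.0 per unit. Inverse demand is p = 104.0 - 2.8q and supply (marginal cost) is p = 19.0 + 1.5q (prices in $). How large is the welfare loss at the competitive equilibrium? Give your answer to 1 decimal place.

Market equilibrium (private): 19.0 + 1.5q = 104.0 - 2.8q → q_m = 19.7674.
Social marginal benefit = demand − MEC = 88.0 - 2.8q.
Set SMB = MC: 88.0 - 2.8q = 19.0 + 1.5q → q* = 16.0465.
Between q* and q_m the wedge MC − SMB runs linearly from 0 to MEC(q_m), so the loss is a triangle.
DWL = ½ × 3.7209 × 16.0000 = 29.7672.

DWL = $29.8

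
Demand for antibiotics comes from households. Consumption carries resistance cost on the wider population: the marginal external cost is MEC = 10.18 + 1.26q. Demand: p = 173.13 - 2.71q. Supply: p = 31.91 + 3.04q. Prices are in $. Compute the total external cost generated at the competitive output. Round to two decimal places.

$630.03

Market equilibrium (private): 31.91 + 3.04q = 173.13 - 2.71q → q_m = 24.5600.
Total external cost = ∫₀^{q_m} (10.18 + 1.26q) dq = 10.18×24.5600 + ½×1.26×24.5600² = 630.0328.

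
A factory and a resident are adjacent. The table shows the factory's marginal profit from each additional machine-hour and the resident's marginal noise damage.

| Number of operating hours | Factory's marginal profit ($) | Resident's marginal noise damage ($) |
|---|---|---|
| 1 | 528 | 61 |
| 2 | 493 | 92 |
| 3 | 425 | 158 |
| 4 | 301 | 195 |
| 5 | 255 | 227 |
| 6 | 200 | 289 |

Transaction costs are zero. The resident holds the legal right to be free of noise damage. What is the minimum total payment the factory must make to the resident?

Efficient level: marginal profit ≥ marginal noise damage through level 5, so k* = 5.
With the resident holding the right, the factory must at least compensate total damage at k*: 61 + 92 + 158 + 195 + 227 = 733.

$733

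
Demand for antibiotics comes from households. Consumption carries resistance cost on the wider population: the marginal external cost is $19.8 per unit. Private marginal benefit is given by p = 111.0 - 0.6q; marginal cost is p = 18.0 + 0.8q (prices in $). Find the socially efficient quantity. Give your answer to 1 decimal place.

Social marginal benefit = demand − MEC = 91.2 - 0.6q.
Set SMB = MC: 91.2 - 0.6q = 18.0 + 0.8q → q* = 52.2857.

q* = 52.3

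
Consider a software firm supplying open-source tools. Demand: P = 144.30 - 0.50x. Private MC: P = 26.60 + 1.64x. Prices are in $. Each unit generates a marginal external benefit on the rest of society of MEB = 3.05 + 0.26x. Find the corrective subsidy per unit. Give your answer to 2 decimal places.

subsidy = $19.75 per unit

Social marginal cost = private MC − MEB = 23.55 + 1.38x.
Set SMC = demand: 23.55 + 1.38x = 144.30 - 0.50x → x* = 64.2287.
The Pigouvian subsidy equals MEB at x*: 3.05 + 0.26×64.2287 = 19.7495.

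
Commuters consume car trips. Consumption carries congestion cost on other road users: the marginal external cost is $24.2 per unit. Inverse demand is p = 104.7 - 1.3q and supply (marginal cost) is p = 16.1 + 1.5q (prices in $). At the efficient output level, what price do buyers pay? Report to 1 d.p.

Social marginal benefit = demand − MEC = 80.5 - 1.3q.
Set SMB = MC: 80.5 - 1.3q = 16.1 + 1.5q → q* = 23.0000.
Consumer price on the demand curve at q*: 104.7 − 1.3×23.0000 = 74.8000.

P = $74.8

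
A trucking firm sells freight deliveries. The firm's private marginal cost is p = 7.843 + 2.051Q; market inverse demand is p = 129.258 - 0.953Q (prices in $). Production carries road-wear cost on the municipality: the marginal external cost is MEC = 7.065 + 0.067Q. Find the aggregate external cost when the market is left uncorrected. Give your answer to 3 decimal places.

$340.277

Market equilibrium (private): 7.843 + 2.051Q = 129.258 - 0.953Q → Q_m = 40.4178.
Total external cost = ∫₀^{Q_m} (7.065 + 0.067Q) dQ = 7.065×40.4178 + ½×0.067×40.4178² = 340.2773.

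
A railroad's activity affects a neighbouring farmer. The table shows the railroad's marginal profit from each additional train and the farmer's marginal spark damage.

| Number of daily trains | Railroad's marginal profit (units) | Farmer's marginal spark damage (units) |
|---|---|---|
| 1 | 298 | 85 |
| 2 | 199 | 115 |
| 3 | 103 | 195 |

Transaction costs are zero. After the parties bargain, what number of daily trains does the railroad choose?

Bargaining reaches the level where marginal profit last exceeds marginal spark damage.
That holds through level 2 (199 ≥ 115) but not at 3 (103 < 195).

2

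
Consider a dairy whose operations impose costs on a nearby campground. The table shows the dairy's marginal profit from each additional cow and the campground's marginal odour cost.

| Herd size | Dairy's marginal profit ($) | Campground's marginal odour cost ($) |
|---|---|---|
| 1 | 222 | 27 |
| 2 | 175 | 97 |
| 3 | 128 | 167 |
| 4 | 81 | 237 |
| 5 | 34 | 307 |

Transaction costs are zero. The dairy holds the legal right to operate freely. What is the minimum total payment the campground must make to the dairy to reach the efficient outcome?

Left alone the dairy would choose level 5 (marginal profit stays positive).
Efficient level: k* = 2 (marginal profit ≥ marginal odour cost through 2).
The campground must at least cover the dairy's forgone profit from cutting 5→2: 128 + 81 + 34 = 243.

$243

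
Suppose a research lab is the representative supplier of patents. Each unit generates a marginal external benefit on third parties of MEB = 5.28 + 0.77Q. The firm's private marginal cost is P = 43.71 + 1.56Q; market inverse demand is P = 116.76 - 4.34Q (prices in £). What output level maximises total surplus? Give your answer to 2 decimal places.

Social marginal cost = private MC − MEB = 38.43 + 0.79Q.
Set SMC = demand: 38.43 + 0.79Q = 116.76 - 4.34Q → Q* = 15.2690.

Q* = 15.27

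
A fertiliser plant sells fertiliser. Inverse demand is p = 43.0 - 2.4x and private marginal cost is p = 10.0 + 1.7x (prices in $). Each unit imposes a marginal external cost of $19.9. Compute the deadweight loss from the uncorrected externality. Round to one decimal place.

DWL = $48.3

Market equilibrium (private): 10.0 + 1.7x = 43.0 - 2.4x → x_m = 8.0488.
Social marginal cost = private MC + MEC = 29.9 + 1.7x.
Set SMC = demand: 29.9 + 1.7x = 43.0 - 2.4x → x* = 3.1951.
Between x* and x_m the wedge SMC − demand runs linearly from 0 to MEC(x_m), so the loss is a triangle.
DWL = ½ × 4.8537 × 19.9000 = 48.2943.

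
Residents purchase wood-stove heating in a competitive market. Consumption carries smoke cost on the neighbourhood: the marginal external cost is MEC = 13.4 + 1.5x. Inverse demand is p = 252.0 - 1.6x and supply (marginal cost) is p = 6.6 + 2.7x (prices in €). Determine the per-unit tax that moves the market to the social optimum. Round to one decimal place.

tax = €73.4 per unit

Social marginal benefit = demand − MEC = 238.6 - 3.1x.
Set SMB = MC: 238.6 - 3.1x = 6.6 + 2.7x → x* = 40.0000.
The Pigouvian tax equals MEC at x*: 13.4 + 1.5×40.0000 = 73.4000.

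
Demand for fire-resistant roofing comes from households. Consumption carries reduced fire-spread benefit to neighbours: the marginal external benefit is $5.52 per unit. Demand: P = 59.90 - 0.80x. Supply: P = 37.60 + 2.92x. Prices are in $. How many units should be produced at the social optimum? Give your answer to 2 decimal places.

Social marginal benefit = demand + MEB = 65.42 - 0.80x.
Set SMB = MC: 65.42 - 0.80x = 37.60 + 2.92x → x* = 7.4785.

x* = 7.48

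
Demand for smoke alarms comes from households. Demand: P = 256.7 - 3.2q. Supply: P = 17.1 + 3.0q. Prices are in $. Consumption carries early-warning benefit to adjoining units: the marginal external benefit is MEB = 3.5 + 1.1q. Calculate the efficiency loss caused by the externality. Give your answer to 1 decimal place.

DWL = $207.5

Market equilibrium (private): 17.1 + 3.0q = 256.7 - 3.2q → q_m = 38.6452.
Social marginal benefit = demand + MEB = 260.2 - 2.1q.
Set SMB = MC: 260.2 - 2.1q = 17.1 + 3.0q → q* = 47.6667.
Between q* and q_m the wedge SMB − MC runs linearly from 0 to MEB(q_m), so the loss is a triangle.
DWL = ½ × 9.0215 × 46.0097 = 207.5383.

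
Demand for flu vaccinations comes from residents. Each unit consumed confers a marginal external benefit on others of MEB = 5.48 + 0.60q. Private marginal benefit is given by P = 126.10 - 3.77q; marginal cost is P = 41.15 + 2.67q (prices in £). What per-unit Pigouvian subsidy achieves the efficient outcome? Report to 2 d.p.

Social marginal benefit = demand + MEB = 131.58 - 3.17q.
Set SMB = MC: 131.58 - 3.17q = 41.15 + 2.67q → q* = 15.4846.
The Pigouvian subsidy equals MEB at q*: 5.48 + 0.60×15.4846 = 14.7708.

subsidy = £14.77 per unit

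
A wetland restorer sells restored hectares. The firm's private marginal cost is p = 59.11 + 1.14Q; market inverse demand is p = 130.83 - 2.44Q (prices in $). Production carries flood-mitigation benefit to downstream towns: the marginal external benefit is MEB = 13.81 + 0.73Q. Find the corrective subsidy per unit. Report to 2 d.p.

subsidy = $35.72 per unit

Social marginal cost = private MC − MEB = 45.30 + 0.41Q.
Set SMC = demand: 45.30 + 0.41Q = 130.83 - 2.44Q → Q* = 30.0105.
The Pigouvian subsidy equals MEB at Q*: 13.81 + 0.73×30.0105 = 35.7177.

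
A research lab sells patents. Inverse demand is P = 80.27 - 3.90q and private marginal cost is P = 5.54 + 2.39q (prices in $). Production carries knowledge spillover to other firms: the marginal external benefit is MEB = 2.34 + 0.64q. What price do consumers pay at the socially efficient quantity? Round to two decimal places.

P = $27.07

Social marginal cost = private MC − MEB = 3.20 + 1.75q.
Set SMC = demand: 3.20 + 1.75q = 80.27 - 3.90q → q* = 13.6407.
Consumer price on the demand curve at q*: 80.27 − 3.90×13.6407 = 27.0713.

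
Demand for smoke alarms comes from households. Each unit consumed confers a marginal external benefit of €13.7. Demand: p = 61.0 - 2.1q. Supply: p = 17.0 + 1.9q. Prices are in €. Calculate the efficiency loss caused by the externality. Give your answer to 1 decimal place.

DWL = €23.5

Market equilibrium (private): 17.0 + 1.9q = 61.0 - 2.1q → q_m = 11.0000.
Social marginal benefit = demand + MEB = 74.7 - 2.1q.
Set SMB = MC: 74.7 - 2.1q = 17.0 + 1.9q → q* = 14.4250.
The loss is the area between SMB and MC from q* to q_m; with linear curves that's a triangle of height MEB(q_m).
DWL = ½ × 3.4250 × 13.7000 = 23.4613.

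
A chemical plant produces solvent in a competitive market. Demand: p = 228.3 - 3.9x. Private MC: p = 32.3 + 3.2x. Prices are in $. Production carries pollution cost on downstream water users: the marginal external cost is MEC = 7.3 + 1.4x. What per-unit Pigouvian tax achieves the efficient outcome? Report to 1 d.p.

Social marginal cost = private MC + MEC = 39.6 + 4.6x.
Set SMC = demand: 39.6 + 4.6x = 228.3 - 3.9x → x* = 22.2000.
The Pigouvian tax equals MEC at x*: 7.3 + 1.4×22.2000 = 38.3800.

tax = $38.4 per unit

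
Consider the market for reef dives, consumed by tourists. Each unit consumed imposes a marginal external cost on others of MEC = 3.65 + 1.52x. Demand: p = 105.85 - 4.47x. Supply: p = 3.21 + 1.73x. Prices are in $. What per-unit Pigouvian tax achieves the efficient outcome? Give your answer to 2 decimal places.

tax = $23.14 per unit

Social marginal benefit = demand − MEC = 102.20 - 5.99x.
Set SMB = MC: 102.20 - 5.99x = 3.21 + 1.73x → x* = 12.8225.
The Pigouvian tax equals MEC at x*: 3.65 + 1.52×12.8225 = 23.1402.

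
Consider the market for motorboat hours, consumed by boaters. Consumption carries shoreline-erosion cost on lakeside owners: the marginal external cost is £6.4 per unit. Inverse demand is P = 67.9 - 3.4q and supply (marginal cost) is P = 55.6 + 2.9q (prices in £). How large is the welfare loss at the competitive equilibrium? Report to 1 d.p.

DWL = £3.3

Market equilibrium (private): 55.6 + 2.9q = 67.9 - 3.4q → q_m = 1.9524.
Social marginal benefit = demand − MEC = 61.5 - 3.4q.
Set SMB = MC: 61.5 - 3.4q = 55.6 + 2.9q → q* = 0.9365.
The loss is the area between SMB and MC from q* to q_m; with linear curves that's a triangle of height MEC(q_m).
DWL = ½ × 1.0159 × 6.4000 = 3.2509.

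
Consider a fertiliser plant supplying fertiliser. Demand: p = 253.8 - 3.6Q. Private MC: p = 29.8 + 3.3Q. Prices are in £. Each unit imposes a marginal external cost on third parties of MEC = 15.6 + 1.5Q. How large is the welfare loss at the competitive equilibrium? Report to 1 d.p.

Market equilibrium (private): 29.8 + 3.3Q = 253.8 - 3.6Q → Q_m = 32.4638.
Social marginal cost = private MC + MEC = 45.4 + 4.8Q.
Set SMC = demand: 45.4 + 4.8Q = 253.8 - 3.6Q → Q* = 24.8095.
Between Q* and Q_m the wedge SMC − demand runs linearly from 0 to MEC(Q_m), so the loss is a triangle.
DWL = ½ × 7.6543 × 64.2957 = 246.0693.

DWL = £246.1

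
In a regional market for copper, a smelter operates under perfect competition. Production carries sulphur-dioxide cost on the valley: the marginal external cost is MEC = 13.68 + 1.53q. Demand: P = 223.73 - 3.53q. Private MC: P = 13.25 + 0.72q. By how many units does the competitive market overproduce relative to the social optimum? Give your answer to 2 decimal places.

Market equilibrium (private): 13.25 + 0.72q = 223.73 - 3.53q → q_m = 49.5247.
Social marginal cost = private MC + MEC = 26.93 + 2.25q.
Set SMC = demand: 26.93 + 2.25q = 223.73 - 3.53q → q* = 34.0484.
Gap = |49.5247 − 34.0484| = 15.4763.

15.48 units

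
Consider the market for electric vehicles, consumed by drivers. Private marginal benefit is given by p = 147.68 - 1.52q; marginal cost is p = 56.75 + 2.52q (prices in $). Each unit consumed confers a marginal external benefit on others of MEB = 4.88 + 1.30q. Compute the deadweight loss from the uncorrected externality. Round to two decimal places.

Market equilibrium (private): 56.75 + 2.52q = 147.68 - 1.52q → q_m = 22.5074.
Social marginal benefit = demand + MEB = 152.56 - 0.22q.
Set SMB = MC: 152.56 - 0.22q = 56.75 + 2.52q → q* = 34.9672.
Height of the DWL triangle at q_m is SMB(q_m) − MC(q_m) = MEB(q_m) = 34.1397.
DWL = ½ × 12.4598 × 34.1397 = 212.6869.

DWL = $212.69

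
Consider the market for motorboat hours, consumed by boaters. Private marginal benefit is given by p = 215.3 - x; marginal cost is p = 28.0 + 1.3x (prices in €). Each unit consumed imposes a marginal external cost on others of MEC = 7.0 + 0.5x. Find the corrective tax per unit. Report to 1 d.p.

tax = €39.2 per unit

Social marginal benefit = demand − MEC = 208.3 - 1.5x.
Set SMB = MC: 208.3 - 1.5x = 28.0 + 1.3x → x* = 64.3929.
The Pigouvian tax equals MEC at x*: 7.0 + 0.5×64.3929 = 39.1965.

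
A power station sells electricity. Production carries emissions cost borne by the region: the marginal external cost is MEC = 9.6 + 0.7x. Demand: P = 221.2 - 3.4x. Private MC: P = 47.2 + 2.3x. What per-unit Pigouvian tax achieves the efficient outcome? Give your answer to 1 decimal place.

tax = 27.6 per unit

Social marginal cost = private MC + MEC = 56.8 + 3.0x.
Set SMC = demand: 56.8 + 3.0x = 221.2 - 3.4x → x* = 25.6875.
The Pigouvian tax equals MEC at x*: 9.6 + 0.7×25.6875 = 27.5813.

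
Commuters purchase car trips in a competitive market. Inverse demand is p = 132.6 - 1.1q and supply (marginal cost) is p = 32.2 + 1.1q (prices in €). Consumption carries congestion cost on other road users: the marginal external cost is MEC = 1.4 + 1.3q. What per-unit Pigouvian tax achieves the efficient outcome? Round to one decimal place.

tax = €38.2 per unit

Social marginal benefit = demand − MEC = 131.2 - 2.4q.
Set SMB = MC: 131.2 - 2.4q = 32.2 + 1.1q → q* = 28.2857.
The Pigouvian tax equals MEC at q*: 1.4 + 1.3×28.2857 = 38.1714.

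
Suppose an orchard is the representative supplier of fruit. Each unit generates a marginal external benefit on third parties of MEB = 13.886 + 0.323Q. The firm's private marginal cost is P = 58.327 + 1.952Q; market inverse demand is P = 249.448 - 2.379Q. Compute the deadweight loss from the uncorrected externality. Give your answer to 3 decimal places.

Market equilibrium (private): 58.327 + 1.952Q = 249.448 - 2.379Q → Q_m = 44.1286.
Social marginal cost = private MC − MEB = 44.441 + 1.629Q.
Set SMC = demand: 44.441 + 1.629Q = 249.448 - 2.379Q → Q* = 51.1495.
The loss is the area between SMC and demand from Q* to Q_m; with linear curves that's a triangle of height MEB(Q_m).
DWL = ½ × 7.0209 × 28.1395 = 98.7823.

DWL = 98.782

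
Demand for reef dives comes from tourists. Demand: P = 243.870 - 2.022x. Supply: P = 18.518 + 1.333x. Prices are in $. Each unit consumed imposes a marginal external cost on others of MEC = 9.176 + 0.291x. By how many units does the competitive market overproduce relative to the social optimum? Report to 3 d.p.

Market equilibrium (private): 18.518 + 1.333x = 243.870 - 2.022x → x_m = 67.1690.
Social marginal benefit = demand − MEC = 234.694 - 2.313x.
Set SMB = MC: 234.694 - 2.313x = 18.518 + 1.333x → x* = 59.2913.
Gap = |67.1690 − 59.2913| = 7.8777.

7.878 units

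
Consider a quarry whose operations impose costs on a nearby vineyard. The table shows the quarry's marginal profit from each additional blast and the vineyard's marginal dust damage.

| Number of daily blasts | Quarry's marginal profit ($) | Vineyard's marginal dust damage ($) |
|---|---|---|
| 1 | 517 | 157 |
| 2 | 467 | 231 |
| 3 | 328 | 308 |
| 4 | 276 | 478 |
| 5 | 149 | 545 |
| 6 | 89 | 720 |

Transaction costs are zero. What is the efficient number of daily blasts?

3

Bargaining reaches the level where marginal profit last exceeds marginal dust damage.
That holds through level 3 (328 ≥ 308) but not at 4 (276 < 478).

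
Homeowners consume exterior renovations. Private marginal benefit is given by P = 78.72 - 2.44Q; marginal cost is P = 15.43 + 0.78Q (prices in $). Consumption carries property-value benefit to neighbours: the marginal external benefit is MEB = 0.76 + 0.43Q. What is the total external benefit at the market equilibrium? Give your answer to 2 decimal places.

$98.00

Market equilibrium (private): 15.43 + 0.78Q = 78.72 - 2.44Q → Q_m = 19.6553.
Total external benefit = ∫₀^{Q_m} (0.76 + 0.43Q) dQ = 0.76×19.6553 + ½×0.43×19.6553² = 97.9992.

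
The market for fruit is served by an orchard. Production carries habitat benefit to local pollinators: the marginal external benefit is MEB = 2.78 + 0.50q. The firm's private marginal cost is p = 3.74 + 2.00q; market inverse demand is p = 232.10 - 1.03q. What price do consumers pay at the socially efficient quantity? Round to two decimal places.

P = 138.00

Social marginal cost = private MC − MEB = 0.96 + 1.50q.
Set SMC = demand: 0.96 + 1.50q = 232.10 - 1.03q → q* = 91.3597.
Consumer price on the demand curve at q*: 232.10 − 1.03×91.3597 = 137.9995.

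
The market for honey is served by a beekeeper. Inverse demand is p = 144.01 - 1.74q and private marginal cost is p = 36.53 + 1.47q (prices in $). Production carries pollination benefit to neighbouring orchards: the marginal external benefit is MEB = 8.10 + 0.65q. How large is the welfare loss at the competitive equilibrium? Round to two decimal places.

Market equilibrium (private): 36.53 + 1.47q = 144.01 - 1.74q → q_m = 33.4829.
Social marginal cost = private MC − MEB = 28.43 + 0.82q.
Set SMC = demand: 28.43 + 0.82q = 144.01 - 1.74q → q* = 45.1484.
Between q* and q_m the wedge demand − SMC runs linearly from 0 to MEB(q_m), so the loss is a triangle.
DWL = ½ × 11.6655 × 29.8639 = 174.1887.

DWL = $174.19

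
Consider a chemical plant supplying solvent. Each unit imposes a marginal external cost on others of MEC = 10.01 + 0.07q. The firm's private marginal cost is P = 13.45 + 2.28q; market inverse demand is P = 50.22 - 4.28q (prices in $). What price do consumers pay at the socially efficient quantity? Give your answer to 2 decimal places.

Social marginal cost = private MC + MEC = 23.46 + 2.35q.
Set SMC = demand: 23.46 + 2.35q = 50.22 - 4.28q → q* = 4.0362.
Consumer price on the demand curve at q*: 50.22 − 4.28×4.0362 = 32.9451.

P = $32.95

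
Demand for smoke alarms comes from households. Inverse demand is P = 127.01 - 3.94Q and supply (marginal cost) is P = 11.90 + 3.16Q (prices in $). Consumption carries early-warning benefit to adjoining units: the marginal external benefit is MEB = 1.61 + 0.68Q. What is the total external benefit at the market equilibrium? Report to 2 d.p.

Market equilibrium (private): 11.90 + 3.16Q = 127.01 - 3.94Q → Q_m = 16.2127.
Total external benefit = ∫₀^{Q_m} (1.61 + 0.68Q) dQ = 1.61×16.2127 + ½×0.68×16.2127² = 115.4720.

$115.47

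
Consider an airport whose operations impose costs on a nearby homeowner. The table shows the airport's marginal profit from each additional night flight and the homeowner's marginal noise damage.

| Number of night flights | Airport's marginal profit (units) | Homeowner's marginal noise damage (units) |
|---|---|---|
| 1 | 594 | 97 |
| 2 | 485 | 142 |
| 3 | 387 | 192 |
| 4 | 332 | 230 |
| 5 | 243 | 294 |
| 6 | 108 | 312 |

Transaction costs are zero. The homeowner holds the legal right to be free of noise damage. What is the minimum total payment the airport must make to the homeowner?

Efficient level: marginal profit ≥ marginal noise damage through level 4, so k* = 4.
With the homeowner holding the right, the airport must at least compensate total damage at k*: 97 + 142 + 192 + 230 = 661.

661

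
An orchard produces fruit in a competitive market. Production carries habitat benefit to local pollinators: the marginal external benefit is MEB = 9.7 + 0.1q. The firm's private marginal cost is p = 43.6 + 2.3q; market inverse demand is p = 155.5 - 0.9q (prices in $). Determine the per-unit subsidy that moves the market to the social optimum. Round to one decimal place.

Social marginal cost = private MC − MEB = 33.9 + 2.2q.
Set SMC = demand: 33.9 + 2.2q = 155.5 - 0.9q → q* = 39.2258.
The Pigouvian subsidy equals MEB at q*: 9.7 + 0.1×39.2258 = 13.6226.

subsidy = $13.6 per unit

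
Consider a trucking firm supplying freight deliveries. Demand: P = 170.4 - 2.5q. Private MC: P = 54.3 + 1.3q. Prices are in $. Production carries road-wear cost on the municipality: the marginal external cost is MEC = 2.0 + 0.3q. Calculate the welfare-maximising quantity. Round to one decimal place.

q* = 27.8

Social marginal cost = private MC + MEC = 56.3 + 1.6q.
Set SMC = demand: 56.3 + 1.6q = 170.4 - 2.5q → q* = 27.8293.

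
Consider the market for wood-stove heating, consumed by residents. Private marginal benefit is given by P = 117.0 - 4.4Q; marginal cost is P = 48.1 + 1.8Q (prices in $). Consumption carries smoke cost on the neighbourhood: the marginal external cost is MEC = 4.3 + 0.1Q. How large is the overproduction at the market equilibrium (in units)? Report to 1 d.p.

Market equilibrium (private): 48.1 + 1.8Q = 117.0 - 4.4Q → Q_m = 11.1129.
Social marginal benefit = demand − MEC = 112.7 - 4.5Q.
Set SMB = MC: 112.7 - 4.5Q = 48.1 + 1.8Q → Q* = 10.2540.
Gap = |11.1129 − 10.2540| = 0.8589.

0.9 units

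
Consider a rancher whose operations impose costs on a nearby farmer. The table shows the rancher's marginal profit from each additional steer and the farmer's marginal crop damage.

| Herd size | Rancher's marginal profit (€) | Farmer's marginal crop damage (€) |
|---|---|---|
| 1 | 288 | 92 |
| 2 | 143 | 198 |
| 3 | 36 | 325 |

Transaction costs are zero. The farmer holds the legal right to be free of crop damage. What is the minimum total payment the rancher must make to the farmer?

€92

Efficient level: marginal profit ≥ marginal crop damage through level 1, so k* = 1.
With the farmer holding the right, the rancher must at least compensate total damage at k*: 92 = 92.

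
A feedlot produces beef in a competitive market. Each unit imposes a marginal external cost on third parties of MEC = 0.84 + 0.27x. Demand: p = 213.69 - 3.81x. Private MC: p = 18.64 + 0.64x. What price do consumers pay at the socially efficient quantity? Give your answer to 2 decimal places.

P = 56.92

Social marginal cost = private MC + MEC = 19.48 + 0.91x.
Set SMC = demand: 19.48 + 0.91x = 213.69 - 3.81x → x* = 41.1462.
Consumer price on the demand curve at x*: 213.69 − 3.81×41.1462 = 56.9230.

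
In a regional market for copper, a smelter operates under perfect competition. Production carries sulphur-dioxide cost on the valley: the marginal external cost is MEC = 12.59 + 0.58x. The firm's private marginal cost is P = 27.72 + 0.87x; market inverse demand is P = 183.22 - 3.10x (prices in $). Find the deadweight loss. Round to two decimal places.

Market equilibrium (private): 27.72 + 0.87x = 183.22 - 3.10x → x_m = 39.1688.
Social marginal cost = private MC + MEC = 40.31 + 1.45x.
Set SMC = demand: 40.31 + 1.45x = 183.22 - 3.10x → x* = 31.4088.
The loss is the area between SMC and demand from x* to x_m; with linear curves that's a triangle of height MEC(x_m).
DWL = ½ × 7.7600 × 35.3079 = 136.9947.

DWL = $136.99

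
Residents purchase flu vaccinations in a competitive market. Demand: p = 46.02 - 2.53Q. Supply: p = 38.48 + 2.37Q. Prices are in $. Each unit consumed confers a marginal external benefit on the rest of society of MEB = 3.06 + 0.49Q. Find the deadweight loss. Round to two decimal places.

DWL = $1.65

Market equilibrium (private): 38.48 + 2.37Q = 46.02 - 2.53Q → Q_m = 1.5388.
Social marginal benefit = demand + MEB = 49.08 - 2.04Q.
Set SMB = MC: 49.08 - 2.04Q = 38.48 + 2.37Q → Q* = 2.4036.
The loss is the area between SMB and MC from Q* to Q_m; with linear curves that's a triangle of height MEB(Q_m).
DWL = ½ × 0.8648 × 3.8140 = 1.6492.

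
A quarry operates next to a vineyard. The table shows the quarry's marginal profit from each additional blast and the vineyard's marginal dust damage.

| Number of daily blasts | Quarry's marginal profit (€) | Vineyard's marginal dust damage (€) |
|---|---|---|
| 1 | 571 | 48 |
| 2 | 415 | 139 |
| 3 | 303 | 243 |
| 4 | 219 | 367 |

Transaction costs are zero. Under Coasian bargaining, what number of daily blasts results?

3

Bargaining reaches the level where marginal profit last exceeds marginal dust damage.
That holds through level 3 (303 ≥ 243) but not at 4 (219 < 367).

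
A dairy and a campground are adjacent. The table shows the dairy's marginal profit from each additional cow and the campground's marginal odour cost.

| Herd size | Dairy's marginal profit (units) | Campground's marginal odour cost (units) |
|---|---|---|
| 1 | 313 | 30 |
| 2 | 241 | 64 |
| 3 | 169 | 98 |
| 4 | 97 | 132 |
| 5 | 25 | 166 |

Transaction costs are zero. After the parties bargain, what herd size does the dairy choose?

3

Bargaining reaches the level where marginal profit last exceeds marginal odour cost.
That holds through level 3 (169 ≥ 98) but not at 4 (97 < 132).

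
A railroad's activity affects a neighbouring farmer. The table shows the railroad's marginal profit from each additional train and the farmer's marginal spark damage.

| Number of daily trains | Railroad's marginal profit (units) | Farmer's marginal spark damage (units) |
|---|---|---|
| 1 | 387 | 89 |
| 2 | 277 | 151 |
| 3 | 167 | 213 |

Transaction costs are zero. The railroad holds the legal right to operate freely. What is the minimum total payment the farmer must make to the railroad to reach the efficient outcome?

Left alone the railroad would choose level 3 (marginal profit stays positive).
Efficient level: k* = 2 (marginal profit ≥ marginal spark damage through 2).
The farmer must at least cover the railroad's forgone profit from cutting 3→2: 167 = 167.

167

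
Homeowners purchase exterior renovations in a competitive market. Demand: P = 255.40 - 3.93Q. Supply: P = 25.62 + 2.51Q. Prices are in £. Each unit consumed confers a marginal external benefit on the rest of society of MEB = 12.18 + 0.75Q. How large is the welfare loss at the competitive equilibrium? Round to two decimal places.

DWL = £133.25

Market equilibrium (private): 25.62 + 2.51Q = 255.40 - 3.93Q → Q_m = 35.6801.
Social marginal benefit = demand + MEB = 267.58 - 3.18Q.
Set SMB = MC: 267.58 - 3.18Q = 25.62 + 2.51Q → Q* = 42.5237.
The welfare-loss triangle has base |Q_m − Q*| and height MEB(Q_m) (the vertical gap between SMB and MC is zero at Q* and MEB at Q_m).
DWL = ½ × 6.8436 × 38.9401 = 133.2452.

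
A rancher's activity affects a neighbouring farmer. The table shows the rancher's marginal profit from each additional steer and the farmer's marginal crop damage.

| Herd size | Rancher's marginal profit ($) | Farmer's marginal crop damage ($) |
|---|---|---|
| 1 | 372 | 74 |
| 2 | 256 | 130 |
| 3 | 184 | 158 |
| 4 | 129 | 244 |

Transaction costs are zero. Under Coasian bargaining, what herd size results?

3

Bargaining reaches the level where marginal profit last exceeds marginal crop damage.
That holds through level 3 (184 ≥ 158) but not at 4 (129 < 244).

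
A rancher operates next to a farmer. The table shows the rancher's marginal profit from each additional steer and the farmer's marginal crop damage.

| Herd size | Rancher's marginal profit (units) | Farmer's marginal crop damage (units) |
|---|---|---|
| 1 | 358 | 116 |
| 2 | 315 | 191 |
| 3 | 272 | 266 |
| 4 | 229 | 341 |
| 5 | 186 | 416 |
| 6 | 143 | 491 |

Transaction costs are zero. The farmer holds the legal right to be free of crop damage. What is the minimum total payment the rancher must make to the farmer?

573

Efficient level: marginal profit ≥ marginal crop damage through level 3, so k* = 3.
With the farmer holding the right, the rancher must at least compensate total damage at k*: 116 + 191 + 266 = 573.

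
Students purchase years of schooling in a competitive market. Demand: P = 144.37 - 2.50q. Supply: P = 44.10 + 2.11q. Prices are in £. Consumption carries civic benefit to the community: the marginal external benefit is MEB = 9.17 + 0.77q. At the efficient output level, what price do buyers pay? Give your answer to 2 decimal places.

Social marginal benefit = demand + MEB = 153.54 - 1.73q.
Set SMB = MC: 153.54 - 1.73q = 44.10 + 2.11q → q* = 28.5000.
Consumer price on the demand curve at q*: 144.37 − 2.50×28.5000 = 73.1200.

P = £73.12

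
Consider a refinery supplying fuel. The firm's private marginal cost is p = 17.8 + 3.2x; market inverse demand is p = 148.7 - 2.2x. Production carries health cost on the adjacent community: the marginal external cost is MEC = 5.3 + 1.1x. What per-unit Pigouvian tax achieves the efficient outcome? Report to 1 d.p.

tax = 26.6 per unit

Social marginal cost = private MC + MEC = 23.1 + 4.3x.
Set SMC = demand: 23.1 + 4.3x = 148.7 - 2.2x → x* = 19.3231.
The Pigouvian tax equals MEC at x*: 5.3 + 1.1×19.3231 = 26.5554.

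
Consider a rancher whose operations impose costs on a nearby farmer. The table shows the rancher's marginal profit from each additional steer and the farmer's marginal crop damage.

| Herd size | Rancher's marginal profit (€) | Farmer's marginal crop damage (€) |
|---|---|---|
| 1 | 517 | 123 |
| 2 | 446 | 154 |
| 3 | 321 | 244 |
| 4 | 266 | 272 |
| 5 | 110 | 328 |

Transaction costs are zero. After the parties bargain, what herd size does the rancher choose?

Bargaining reaches the level where marginal profit last exceeds marginal crop damage.
That holds through level 3 (321 ≥ 244) but not at 4 (266 < 272).

3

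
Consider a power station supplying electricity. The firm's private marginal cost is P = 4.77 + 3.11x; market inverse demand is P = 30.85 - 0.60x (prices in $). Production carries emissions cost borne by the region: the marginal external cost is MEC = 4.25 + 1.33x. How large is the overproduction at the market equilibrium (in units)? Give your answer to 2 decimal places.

2.70 units

Market equilibrium (private): 4.77 + 3.11x = 30.85 - 0.60x → x_m = 7.0296.
Social marginal cost = private MC + MEC = 9.02 + 4.44x.
Set SMC = demand: 9.02 + 4.44x = 30.85 - 0.60x → x* = 4.3313.
Gap = |7.0296 − 4.3313| = 2.6983.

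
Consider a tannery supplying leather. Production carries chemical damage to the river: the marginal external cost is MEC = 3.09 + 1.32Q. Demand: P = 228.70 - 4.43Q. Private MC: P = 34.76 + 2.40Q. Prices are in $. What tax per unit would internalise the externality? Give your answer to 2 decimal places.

Social marginal cost = private MC + MEC = 37.85 + 3.72Q.
Set SMC = demand: 37.85 + 3.72Q = 228.70 - 4.43Q → Q* = 23.4172.
The Pigouvian tax equals MEC at Q*: 3.09 + 1.32×23.4172 = 34.0007.

tax = $34.00 per unit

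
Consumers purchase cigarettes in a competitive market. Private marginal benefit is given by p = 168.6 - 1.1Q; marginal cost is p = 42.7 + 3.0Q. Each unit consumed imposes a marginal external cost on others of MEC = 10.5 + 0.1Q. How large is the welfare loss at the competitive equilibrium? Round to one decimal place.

DWL = 21.9

Market equilibrium (private): 42.7 + 3.0Q = 168.6 - 1.1Q → Q_m = 30.7073.
Social marginal benefit = demand − MEC = 158.1 - 1.2Q.
Set SMB = MC: 158.1 - 1.2Q = 42.7 + 3.0Q → Q* = 27.4762.
The loss is the area between SMB and MC from Q* to Q_m; with linear curves that's a triangle of height MEC(Q_m).
DWL = ½ × 3.2311 × 13.5707 = 21.9241.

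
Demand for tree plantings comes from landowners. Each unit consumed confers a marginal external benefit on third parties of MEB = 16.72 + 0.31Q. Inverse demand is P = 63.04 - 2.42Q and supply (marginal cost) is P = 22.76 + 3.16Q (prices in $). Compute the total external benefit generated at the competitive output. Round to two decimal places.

Market equilibrium (private): 22.76 + 3.16Q = 63.04 - 2.42Q → Q_m = 7.2186.
Total external benefit = ∫₀^{Q_m} (16.72 + 0.31Q) dQ = 16.72×7.2186 + ½×0.31×7.2186² = 128.7718.

$128.77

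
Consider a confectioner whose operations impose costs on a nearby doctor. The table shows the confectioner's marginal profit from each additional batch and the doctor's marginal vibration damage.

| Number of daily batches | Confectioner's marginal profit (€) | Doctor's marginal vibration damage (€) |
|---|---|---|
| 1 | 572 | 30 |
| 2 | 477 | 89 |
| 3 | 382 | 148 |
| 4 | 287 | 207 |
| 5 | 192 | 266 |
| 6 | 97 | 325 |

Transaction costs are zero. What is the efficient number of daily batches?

4

Bargaining reaches the level where marginal profit last exceeds marginal vibration damage.
That holds through level 4 (287 ≥ 207) but not at 5 (192 < 266).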